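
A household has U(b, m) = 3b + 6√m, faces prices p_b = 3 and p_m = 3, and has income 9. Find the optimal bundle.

b* = 2, m* = 1

MU_b = 3, MU_m = 6/(2√m).
MRS = 3 ÷ (6/(2√m)).
Tangency: set MRS = p_b/p_m = 3/3 = 1.
MRS depends only on m: √m = 1 ⇒ √m = 1 ⇒ m* = 1.
From the budget, 3·b = 9 − 3·1 = 6, so b* = 2.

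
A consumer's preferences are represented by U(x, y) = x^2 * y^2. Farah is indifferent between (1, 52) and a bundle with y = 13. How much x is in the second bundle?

x = 4

U(1, 52) = 2704.
Set U(x, 13) = 2704 and solve.
With y = 13: 13^2 = 169, so x^2 = 2704/169 = 16; taking the square root, x = 4.
Check: U(4, 13) = 2704.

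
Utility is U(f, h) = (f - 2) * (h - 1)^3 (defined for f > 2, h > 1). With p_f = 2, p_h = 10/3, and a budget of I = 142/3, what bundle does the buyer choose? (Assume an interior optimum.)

f* = 7, h* = 10

MU_f = (h−1)^3, MU_h = 3·(f−2)·(h−1)^2.
MRS = (1/3)·(h−1)/(f−2).
Tangency: set MRS = p_f/p_h = 2/(10/3) = 0.6.
So (1/3)·(h − 1)/(f − 2) = 0.6, i.e. (h − 1) = 1.8·(f − 2).
Rewrite the budget in excess-of-subsistence terms: 2·(f − 2) + (10/3)·(h − 1) = 142/3 − 2·2 − (10/3)·1 = 40.
Substituting, 8·(f − 2) = 40, so f − 2 = 5 and f* = 7.
Then h − 1 = 1.8·5 = 9, so h* = 10.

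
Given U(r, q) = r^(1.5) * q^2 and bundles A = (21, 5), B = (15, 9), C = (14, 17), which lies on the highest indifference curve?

Evaluate utility at each bundle:
U(A) = 2405.852.
U(B) = 4705.675.
U(C) = 15138.746.
Highest utility is C, so C ≻ B ≻ A.

Bundle C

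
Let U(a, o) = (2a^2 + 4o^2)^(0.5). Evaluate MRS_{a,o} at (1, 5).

For CES with ρ = 2, MRS = (2/4)·(o/a)^(-1).
At (1, 5): MRS = 0.1.
That is, one extra unit of a is worth 0.1 units of o at the margin.

MRS = 0.1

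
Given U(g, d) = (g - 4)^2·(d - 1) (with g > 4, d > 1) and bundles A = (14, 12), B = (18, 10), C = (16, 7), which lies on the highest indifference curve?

Evaluate utility at each bundle:
U(A) = 1100.
U(B) = 1764.
U(C) = 864.
Highest utility is B, so B ≻ A ≻ C.

Bundle B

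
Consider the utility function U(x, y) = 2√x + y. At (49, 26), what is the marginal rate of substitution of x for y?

MU_x = 2/(2√x), MU_y = 1.
MRS = 2/(2√x) ÷ 1.
At (49, 26): MRS = 1/7.
So at (49, 26) the consumer would give up 1/7 units of y for one more unit of x.

MRS = 1/7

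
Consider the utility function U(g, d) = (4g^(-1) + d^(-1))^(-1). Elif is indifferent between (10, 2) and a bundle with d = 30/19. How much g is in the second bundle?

g = 15

U depends on (g, d) only through S = 4g^(-1) + d^(-1), so equal utility means equal S. At (10, 2): S = 0.9.
With d = 30/19: (30/19)^(-1) = 19/30, so 4g^(-1) = 0.9 − 19/30 = 4/15, i.e. g^(-1) = 1/15.
Hence g = 1/(1/15) = 15.
Check: U(15, 30/19) = 1.1111.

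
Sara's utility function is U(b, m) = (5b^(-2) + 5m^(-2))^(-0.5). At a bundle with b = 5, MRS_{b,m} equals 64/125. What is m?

m = 4

For CES with ρ = -2, MRS = (m/b)^3.
Setting (m/5)^3 = 64/125 gives m/5 = 0.8 and m = 4.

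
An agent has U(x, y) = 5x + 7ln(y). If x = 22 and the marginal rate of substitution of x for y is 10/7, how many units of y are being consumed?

y = 2

MU_x = 5, MU_y = 7/y.
MRS = 5 ÷ (7/y).
MRS depends only on y: (5/7)·y = 10/7 ⇒ y = (10/7)/(5/7) = 2.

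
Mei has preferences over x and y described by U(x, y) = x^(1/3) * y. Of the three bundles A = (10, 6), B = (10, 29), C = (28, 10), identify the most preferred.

Evaluate utility at each bundle:
U(A) = 12.927.
U(B) = 62.479.
U(C) = 30.366.
Highest utility is B, so B ≻ C ≻ A.

Bundle B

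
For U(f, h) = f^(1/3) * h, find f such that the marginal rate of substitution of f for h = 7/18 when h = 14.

f = 12

MU_f = 1/3·f^(-2/3)·h and MU_h = f^(1/3).
MRS = MU_f/MU_h = (1/3)·h/f.
Substitute h = 14: MRS = (14/3)/f. Setting (14/3)/f = 7/18 gives f = (14/3)/(7/18) = 12.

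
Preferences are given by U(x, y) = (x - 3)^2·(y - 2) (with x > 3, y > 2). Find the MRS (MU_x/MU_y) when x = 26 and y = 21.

MRS = 38/23

MU_x = 2·(x−3)·(y−2), MU_y = (x−3)^2.
MRS = (2/1)·(y−2)/(x−3).
At (26, 21): MRS = 38/23.
That is, one extra unit of x is worth 38/23 units of y at the margin.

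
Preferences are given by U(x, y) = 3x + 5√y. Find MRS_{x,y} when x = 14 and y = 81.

MRS = 10.8

MU_x = 3, MU_y = 5/(2√y).
MRS = 3 ÷ (5/(2√y)).
At (14, 81): MRS = 10.8.
That is, one extra unit of x is worth 10.8 units of y at the margin.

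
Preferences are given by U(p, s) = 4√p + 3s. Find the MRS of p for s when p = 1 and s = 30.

MU_p = 4/(2√p), MU_s = 3.
MRS = 4/(2√p) ÷ 3.
At (1, 30): MRS = 2/3.
So at (1, 30) the consumer would give up 2/3 units of s for one more unit of p.

MRS = 2/3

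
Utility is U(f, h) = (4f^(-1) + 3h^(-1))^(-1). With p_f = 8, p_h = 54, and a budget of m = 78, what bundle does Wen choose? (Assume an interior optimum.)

For CES with ρ = -1, MRS = (4/3)·(h/f)^2.
Tangency: set MRS = p_f/p_h = 8/54 = 4/27.
So (h/f)^2 = 1/9; taking the square root, h/f = 1/3, i.e. h = (1/3)·f.
Substitute into the budget 8·f + 54·h = 78: 26·f = 78, so f* = 3 and h* = (1/3)·3 = 1.

f* = 3, h* = 1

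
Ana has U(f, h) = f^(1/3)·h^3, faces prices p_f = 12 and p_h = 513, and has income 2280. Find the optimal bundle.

f* = 19, h* = 4

MU_f = 1/3·f^(-2/3)·h^3 and MU_h = 3·f^(1/3)·h^2.
MRS = MU_f/MU_h = (1/9)·h/f.
Tangency: set MRS = p_f/p_h = 12/513 = 4/171.
So (1/9)·h/f = 4/171, i.e. h = (4/19)·f.
Substitute into the budget 12·f + 513·h = 2280: 120·f = 2280, so f* = 19.
Then h* = (4/19)·19 = 4.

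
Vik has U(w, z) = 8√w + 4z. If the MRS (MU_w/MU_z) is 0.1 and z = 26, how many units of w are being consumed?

w = 100

MU_w = 8/(2√w), MU_z = 4.
MRS = 8/(2√w) ÷ 4.
MRS depends only on w: 1/√w = 0.1 ⇒ √w = 1/0.1 = 10 ⇒ w = 100.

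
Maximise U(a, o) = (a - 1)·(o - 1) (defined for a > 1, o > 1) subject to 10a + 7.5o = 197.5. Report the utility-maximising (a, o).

MU_a = (o−1), MU_o = (a−1).
MRS = (o−1)/(a−1).
Tangency: set MRS = p_a/p_o = 10/7.5 = 4/3.
So (o − 1)/(a − 1) = 4/3, i.e. (o − 1) = (4/3)·(a − 1).
Rewrite the budget in excess-of-subsistence terms: 10·(a − 1) + 7.5·(o − 1) = 197.5 − 10·1 − 7.5·1 = 180.
Substituting, 20·(a − 1) = 180, so a − 1 = 9 and a* = 10.
Then o − 1 = (4/3)·9 = 12, so o* = 13.

a* = 10, o* = 13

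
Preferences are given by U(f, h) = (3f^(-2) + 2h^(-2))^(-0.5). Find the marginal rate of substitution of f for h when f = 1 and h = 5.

MRS = 187.5

For CES with ρ = -2, MRS = (3/2)·(h/f)^3.
At (1, 5): MRS = 187.5.
The indifference curve has slope −187.5 at this bundle.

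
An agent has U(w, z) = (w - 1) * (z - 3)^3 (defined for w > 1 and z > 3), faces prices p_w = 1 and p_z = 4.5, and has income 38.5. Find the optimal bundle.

MU_w = (z−3)^3, MU_z = 3·(w−1)·(z−3)^2.
MRS = (1/3)·(z−3)/(w−1).
Tangency: set MRS = p_w/p_z = 1/4.5 = 2/9.
So (1/3)·(z − 3)/(w − 1) = 2/9, i.e. (z − 3) = (2/3)·(w − 1).
Rewrite the budget in excess-of-subsistence terms: 1·(w − 1) + 4.5·(z − 3) = 38.5 − 1·1 − 4.5·3 = 24.
Substituting, 4·(w − 1) = 24, so w − 1 = 6 and w* = 7.
Then z − 3 = (2/3)·6 = 4, so z* = 7.

w* = 7, z* = 7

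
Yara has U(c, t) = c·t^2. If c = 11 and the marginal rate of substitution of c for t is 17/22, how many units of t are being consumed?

MU_c = t^2 and MU_t = 2·c·t.
MRS = MU_c/MU_t = (1/2)·t/c.
Substitute c = 11: MRS = t/22. Setting t/22 = 17/22 gives t = (17/22)·22 = 17.

t = 17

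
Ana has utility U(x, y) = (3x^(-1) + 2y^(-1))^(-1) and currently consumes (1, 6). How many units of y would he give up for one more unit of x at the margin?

For CES with ρ = -1, MRS = (3/2)·(y/x)^2.
At (1, 6): MRS = 54.
So at (1, 6) the consumer would give up 54 units of y for one more unit of x.

MRS = 54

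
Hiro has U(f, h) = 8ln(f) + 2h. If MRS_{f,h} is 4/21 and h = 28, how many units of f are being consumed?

MU_f = 8/f, MU_h = 2.
MRS = 8/f ÷ 2.
MRS depends only on f: 4/f = 4/21 ⇒ f = 4/(4/21) = 21.

f = 21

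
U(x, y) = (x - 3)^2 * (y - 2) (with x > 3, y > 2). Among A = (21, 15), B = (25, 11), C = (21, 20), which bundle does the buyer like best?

Bundle C

Evaluate utility at each bundle:
U(A) = 4212.
U(B) = 4356.
U(C) = 5832.
Highest utility is C, so C ≻ B ≻ A.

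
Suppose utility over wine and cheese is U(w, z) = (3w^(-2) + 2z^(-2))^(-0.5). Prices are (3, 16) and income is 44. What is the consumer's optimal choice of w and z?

For CES with ρ = -2, MRS = (3/2)·(z/w)^3.
Tangency: set MRS = p_w/p_z = 3/16.
So (z/w)^3 = 0.125; taking the cube root, z/w = 0.5, i.e. z = 0.5·w.
Substitute into the budget 3·w + 16·z = 44: 11·w = 44, so w* = 4 and z* = 0.5·4 = 2.

w* = 4, z* = 2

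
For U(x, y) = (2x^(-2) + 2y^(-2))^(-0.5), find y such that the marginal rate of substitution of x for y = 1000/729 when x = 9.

For CES with ρ = -2, MRS = (y/x)^3.
Setting (y/9)^3 = 1000/729 gives y/9 = 10/9 and y = 10.

y = 10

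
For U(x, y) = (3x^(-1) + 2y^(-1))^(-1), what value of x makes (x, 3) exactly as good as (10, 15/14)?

U depends on (x, y) only through S = 3x^(-1) + 2y^(-1), so equal utility means equal S. At (10, 15/14): S = 13/6.
With y = 3: 2·3^(-1) = 2/3, so 3x^(-1) = 13/6 − 2/3 = 1.5, i.e. x^(-1) = 0.5.
Hence x = 1/0.5 = 2.
Check: U(2, 3) = 0.4615.

x = 2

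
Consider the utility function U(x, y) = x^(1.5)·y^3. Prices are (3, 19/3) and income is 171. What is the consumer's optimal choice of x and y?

x* = 19, y* = 18

MU_x = 1.5·√x·y^3 and MU_y = 3·x^(1.5)·y^2.
MRS = MU_x/MU_y = (0.5)·y/x.
Tangency: set MRS = p_x/p_y = 3/(19/3) = 9/19.
So (0.5)·y/x = 9/19, i.e. y = (18/19)·x.
Substitute into the budget 3·x + (19/3)·y = 171: 9·x = 171, so x* = 19.
Then y* = (18/19)·19 = 18.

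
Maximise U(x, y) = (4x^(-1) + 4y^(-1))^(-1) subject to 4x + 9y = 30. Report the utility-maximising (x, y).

For CES with ρ = -1, MRS = (y/x)^2.
Tangency: set MRS = p_x/p_y = 4/9.
So (y/x)^2 = 4/9; taking the square root, y/x = 2/3, i.e. y = (2/3)·x.
Substitute into the budget 4·x + 9·y = 30: 10·x = 30, so x* = 3 and y* = (2/3)·3 = 2.

x* = 3, y* = 2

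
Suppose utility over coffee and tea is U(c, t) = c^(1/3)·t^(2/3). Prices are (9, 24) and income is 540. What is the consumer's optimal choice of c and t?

MU_c = 1/3·c^(-2/3)·t^(2/3) and MU_t = 2/3·c^(1/3)·t^(-1/3).
MRS = MU_c/MU_t = (0.5)·t/c.
Tangency: set MRS = p_c/p_t = 9/24 = 0.375.
So (0.5)·t/c = 0.375, i.e. t = 0.75·c.
Substitute into the budget 9·c + 24·t = 540: 27·c = 540, so c* = 20.
Then t* = 0.75·20 = 15.

c* = 20, t* = 15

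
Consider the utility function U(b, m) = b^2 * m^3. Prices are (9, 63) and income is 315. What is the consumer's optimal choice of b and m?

MU_b = 2·b·m^3 and MU_m = 3·b^2·m^2.
MRS = MU_b/MU_m = (2/3)·m/b.
Tangency: set MRS = p_b/p_m = 9/63 = 1/7.
So (2/3)·m/b = 1/7, i.e. m = (3/14)·b.
Substitute into the budget 9·b + 63·m = 315: 22.5·b = 315, so b* = 14.
Then m* = (3/14)·14 = 3.

b* = 14, m* = 3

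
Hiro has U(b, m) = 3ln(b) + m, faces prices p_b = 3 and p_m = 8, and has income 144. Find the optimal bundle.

MU_b = 3/b, MU_m = 1.
MRS = 3/b ÷ 1.
Tangency: set MRS = p_b/p_m = 3/8 = 0.375.
MRS depends only on b: 3/b = 0.375 ⇒ b* = 3/0.375 = 8.
From the budget, 8·m = 144 − 3·8 = 120, so m* = 15.

b* = 8, m* = 15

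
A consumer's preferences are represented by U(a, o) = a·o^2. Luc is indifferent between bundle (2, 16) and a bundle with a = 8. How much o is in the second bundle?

o = 8

U(2, 16) = 512.
Set U(8, o) = 512 and solve.
With a = 8: o^2 = 512/8 = 64; taking the square root, o = 8.
Check: U(8, 8) = 512.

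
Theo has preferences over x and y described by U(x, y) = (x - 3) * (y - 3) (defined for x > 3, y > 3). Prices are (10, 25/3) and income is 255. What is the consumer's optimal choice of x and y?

MU_x = (y−3), MU_y = (x−3).
MRS = (y−3)/(x−3).
Tangency: set MRS = p_x/p_y = 10/(25/3) = 1.2.
So (y − 3)/(x − 3) = 1.2, i.e. (y − 3) = 1.2·(x − 3).
Rewrite the budget in excess-of-subsistence terms: 10·(x − 3) + (25/3)·(y − 3) = 255 − 10·3 − (25/3)·3 = 200.
Substituting, 20·(x − 3) = 200, so x − 3 = 10 and x* = 13.
Then y − 3 = 1.2·10 = 12, so y* = 15.

x* = 13, y* = 15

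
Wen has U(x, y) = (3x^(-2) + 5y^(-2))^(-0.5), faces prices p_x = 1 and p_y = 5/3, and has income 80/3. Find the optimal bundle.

For CES with ρ = -2, MRS = (3/5)·(y/x)^3.
Tangency: set MRS = p_x/p_y = 1/(5/3) = 0.6.
So (y/x)^3 = 1; taking the cube root, y/x = 1, i.e. y = x.
Substitute into the budget 1·x + (5/3)·y = 80/3: (8/3)·x = 80/3, so x* = 10 and y* = 10.

x* = 10, y* = 10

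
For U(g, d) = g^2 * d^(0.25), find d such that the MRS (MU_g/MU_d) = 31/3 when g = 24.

d = 31

MU_g = 2·g·d^(0.25) and MU_d = 0.25·g^2·d^(-0.75).
MRS = MU_g/MU_d = (8)·d/g.
Substitute g = 24: MRS = d/3. Setting d/3 = 31/3 gives d = (31/3)·3 = 31.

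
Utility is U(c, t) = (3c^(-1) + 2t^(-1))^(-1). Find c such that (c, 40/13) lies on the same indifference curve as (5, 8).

c = 15

U depends on (c, t) only through S = 3c^(-1) + 2t^(-1), so equal utility means equal S. At (5, 8): S = 0.85.
With t = 40/13: 2·(40/13)^(-1) = 0.65, so 3c^(-1) = 0.85 − 0.65 = 0.2, i.e. c^(-1) = 1/15.
Hence c = 1/(1/15) = 15.
Check: U(15, 40/13) = 1.1765.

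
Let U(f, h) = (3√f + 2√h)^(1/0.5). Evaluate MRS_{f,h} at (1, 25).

For CES with ρ = 0.5, MRS = (3/2)·√(h/f).
At (1, 25): MRS = 7.5.
So at (1, 25) the consumer would give up 7.5 units of h for one more unit of f.

MRS = 7.5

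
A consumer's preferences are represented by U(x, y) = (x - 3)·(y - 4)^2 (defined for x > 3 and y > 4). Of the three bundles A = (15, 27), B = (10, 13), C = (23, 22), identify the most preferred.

Evaluate utility at each bundle:
U(A) = 6348.
U(B) = 567.
U(C) = 6480.
Highest utility is C, so C ≻ A ≻ B.

Bundle C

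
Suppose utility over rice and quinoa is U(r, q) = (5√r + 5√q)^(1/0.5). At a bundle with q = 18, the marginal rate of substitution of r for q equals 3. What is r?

r = 2

For CES with ρ = 0.5, MRS = √(q/r).
Setting √(18/r) = 3 gives 18/r = 9 and r = 2.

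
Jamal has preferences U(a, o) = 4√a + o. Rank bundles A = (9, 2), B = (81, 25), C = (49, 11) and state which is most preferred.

Evaluate utility at each bundle:
U(A) = 14.000.
U(B) = 61.000.
U(C) = 39.000.
Highest utility is B, so B ≻ C ≻ A.

Bundle B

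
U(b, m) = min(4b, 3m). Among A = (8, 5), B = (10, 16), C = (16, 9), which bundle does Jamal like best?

Bundle B

Evaluate utility at each bundle:
U(A) = 15.
U(B) = 40.
U(C) = 27.
Highest utility is B, so B ≻ C ≻ A.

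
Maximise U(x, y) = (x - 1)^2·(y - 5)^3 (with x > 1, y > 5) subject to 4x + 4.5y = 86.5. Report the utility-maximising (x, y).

MU_x = 2·(x−1)·(y−5)^3, MU_y = 3·(x−1)^2·(y−5)^2.
MRS = (2/3)·(y−5)/(x−1).
Tangency: set MRS = p_x/p_y = 4/4.5 = 8/9.
So (2/3)·(y − 5)/(x − 1) = 8/9, i.e. (y − 5) = (4/3)·(x − 1).
Rewrite the budget in excess-of-subsistence terms: 4·(x − 1) + 4.5·(y − 5) = 86.5 − 4·1 − 4.5·5 = 60.
Substituting, 10·(x − 1) = 60, so x − 1 = 6 and x* = 7.
Then y − 5 = (4/3)·6 = 8, so y* = 13.

x* = 7, y* = 13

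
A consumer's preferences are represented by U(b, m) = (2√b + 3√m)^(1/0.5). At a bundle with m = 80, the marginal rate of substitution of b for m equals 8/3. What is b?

b = 5

For CES with ρ = 0.5, MRS = (2/3)·√(m/b).
Setting (2/3)·√(80/b) = 8/3 gives √(80/b) = 4, so 80/b = 16 and b = 5.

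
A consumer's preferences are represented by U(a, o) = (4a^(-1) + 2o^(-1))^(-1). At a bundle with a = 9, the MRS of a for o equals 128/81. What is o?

o = 8

For CES with ρ = -1, MRS = (4/2)·(o/a)^2.
Setting (4/2)·(o/9)^2 = 128/81 gives (o/9)^2 = 64/81, so o/9 = 8/9 and o = 8.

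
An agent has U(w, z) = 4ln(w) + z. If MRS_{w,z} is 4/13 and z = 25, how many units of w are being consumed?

w = 13

MU_w = 4/w, MU_z = 1.
MRS = 4/w ÷ 1.
MRS depends only on w: 4/w = 4/13 ⇒ w = 4/(4/13) = 13.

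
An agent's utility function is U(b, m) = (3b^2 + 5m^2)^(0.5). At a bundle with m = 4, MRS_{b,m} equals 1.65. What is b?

For CES with ρ = 2, MRS = (3/5)·(m/b)^(-1).
Setting (3/5)·(4/b)^(-1) = 1.65 gives (4/b)^(-1) = 2.75, so 4/b = 4/11 and b = 11.

b = 11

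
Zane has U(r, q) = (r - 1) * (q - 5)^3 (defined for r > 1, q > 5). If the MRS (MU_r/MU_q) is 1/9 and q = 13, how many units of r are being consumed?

r = 25

MU_r = (q−5)^3, MU_q = 3·(r−1)·(q−5)^2.
MRS = (1/3)·(q−5)/(r−1).
Substitute q = 13: MRS = (8/3)/(r − 1). Setting this equal to 1/9 gives r − 1 = (8/3)/(1/9) = 24, so r = 25.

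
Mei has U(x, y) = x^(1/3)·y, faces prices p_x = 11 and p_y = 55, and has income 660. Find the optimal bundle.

x* = 15, y* = 9

MU_x = 1/3·x^(-2/3)·y and MU_y = x^(1/3).
MRS = MU_x/MU_y = (1/3)·y/x.
Tangency: set MRS = p_x/p_y = 11/55 = 0.2.
So (1/3)·y/x = 0.2, i.e. y = 0.6·x.
Substitute into the budget 11·x + 55·y = 660: 44·x = 660, so x* = 15.
Then y* = 0.6·15 = 9.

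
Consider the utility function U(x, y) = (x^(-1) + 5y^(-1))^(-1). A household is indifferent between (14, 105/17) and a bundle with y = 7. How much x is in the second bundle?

x = 6

U depends on (x, y) only through S = x^(-1) + 5y^(-1), so equal utility means equal S. At (14, 105/17): S = 37/42.
With y = 7: 5·7^(-1) = 5/7, so x^(-1) = 37/42 − 5/7 = 1/6.
Hence x = 1/(1/6) = 6.
Check: U(6, 7) = 1.1351.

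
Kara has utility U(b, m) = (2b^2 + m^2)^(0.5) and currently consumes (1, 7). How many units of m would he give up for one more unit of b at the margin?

For CES with ρ = 2, MRS = (2/1)·(m/b)^(-1).
At (1, 7): MRS = 2/7.
So at (1, 7) the consumer would give up 2/7 units of m for one more unit of b.

MRS = 2/7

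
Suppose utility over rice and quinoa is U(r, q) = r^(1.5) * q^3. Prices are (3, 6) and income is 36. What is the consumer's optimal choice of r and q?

r* = 4, q* = 4

MU_r = 1.5·√r·q^3 and MU_q = 3·r^(1.5)·q^2.
MRS = MU_r/MU_q = (0.5)·q/r.
Tangency: set MRS = p_r/p_q = 3/6 = 0.5.
So (0.5)·q/r = 0.5, i.e. q = r.
Substitute into the budget 3·r + 6·q = 36: 9·r = 36, so r* = 4.
Then q* = 4.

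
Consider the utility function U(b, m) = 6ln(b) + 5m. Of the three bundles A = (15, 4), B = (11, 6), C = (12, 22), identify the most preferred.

Evaluate utility at each bundle:
U(A) = 36.248.
U(B) = 44.387.
U(C) = 124.909.
Highest utility is C, so C ≻ B ≻ A.

Bundle C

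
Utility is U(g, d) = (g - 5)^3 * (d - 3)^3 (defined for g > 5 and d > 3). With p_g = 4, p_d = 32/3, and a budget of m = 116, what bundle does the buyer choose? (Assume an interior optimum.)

MU_g = 3·(g−5)^2·(d−3)^3, MU_d = 3·(g−5)^3·(d−3)^2.
MRS = (d−3)/(g−5).
Tangency: set MRS = p_g/p_d = 4/(32/3) = 0.375.
So (d − 3)/(g − 5) = 0.375, i.e. (d − 3) = 0.375·(g − 5).
Rewrite the budget in excess-of-subsistence terms: 4·(g − 5) + (32/3)·(d − 3) = 116 − 4·5 − (32/3)·3 = 64.
Substituting, 8·(g − 5) = 64, so g − 5 = 8 and g* = 13.
Then d − 3 = 0.375·8 = 3, so d* = 6.

g* = 13, d* = 6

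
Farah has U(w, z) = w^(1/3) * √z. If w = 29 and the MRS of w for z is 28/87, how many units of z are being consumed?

MU_w = 1/3·w^(-2/3)·√z and MU_z = 0.5·w^(1/3)·z^(-0.5).
MRS = MU_w/MU_z = (2/3)·z/w.
Substitute w = 29: MRS = z/43.5. Setting z/43.5 = 28/87 gives z = (28/87)·43.5 = 14.

z = 14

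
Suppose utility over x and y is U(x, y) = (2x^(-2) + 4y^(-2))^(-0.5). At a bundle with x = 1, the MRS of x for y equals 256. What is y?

For CES with ρ = -2, MRS = (2/4)·(y/x)^3.
Setting (2/4)·(y/1)^3 = 256 gives (y/1)^3 = 512, so y/1 = 8 and y = 8.

y = 8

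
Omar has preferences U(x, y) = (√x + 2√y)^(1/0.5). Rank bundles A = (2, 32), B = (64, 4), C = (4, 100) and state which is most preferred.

Evaluate utility at each bundle:
U(A) = 162.000.
U(B) = 144.000.
U(C) = 484.000.
Highest utility is C, so C ≻ A ≻ B.

Bundle C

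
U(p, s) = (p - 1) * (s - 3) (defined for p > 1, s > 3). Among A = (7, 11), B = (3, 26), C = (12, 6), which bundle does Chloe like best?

Evaluate utility at each bundle:
U(A) = 48.
U(B) = 46.
U(C) = 33.
Highest utility is A, so A ≻ B ≻ C.

Bundle A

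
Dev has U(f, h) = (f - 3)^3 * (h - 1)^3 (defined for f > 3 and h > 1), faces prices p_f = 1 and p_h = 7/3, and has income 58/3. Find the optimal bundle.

MU_f = 3·(f−3)^2·(h−1)^3, MU_h = 3·(f−3)^3·(h−1)^2.
MRS = (h−1)/(f−3).
Tangency: set MRS = p_f/p_h = 1/(7/3) = 3/7.
So (h − 1)/(f − 3) = 3/7, i.e. (h − 1) = (3/7)·(f − 3).
Rewrite the budget in excess-of-subsistence terms: 1·(f − 3) + (7/3)·(h − 1) = 58/3 − 1·3 − (7/3)·1 = 14.
Substituting, 2·(f − 3) = 14, so f − 3 = 7 and f* = 10.
Then h − 1 = (3/7)·7 = 3, so h* = 4.

f* = 10, h* = 4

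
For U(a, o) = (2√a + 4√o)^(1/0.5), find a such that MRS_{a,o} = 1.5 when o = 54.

a = 6

For CES with ρ = 0.5, MRS = (2/4)·√(o/a).
Setting (2/4)·√(54/a) = 1.5 gives √(54/a) = 3, so 54/a = 9 and a = 6.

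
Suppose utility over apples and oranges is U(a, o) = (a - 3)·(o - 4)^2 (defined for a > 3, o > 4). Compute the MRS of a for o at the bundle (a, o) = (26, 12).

MRS = 4/23

MU_a = (o−4)^2, MU_o = 2·(a−3)·(o−4).
MRS = (1/2)·(o−4)/(a−3).
At (26, 12): MRS = 4/23.
The indifference curve has slope −4/23 at this bundle.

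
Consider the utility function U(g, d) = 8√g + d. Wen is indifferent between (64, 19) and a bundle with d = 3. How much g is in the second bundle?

g = 100

U(64, 19) = 83.
Set U(g, 3) = 83 and solve.
With d = 3: 8√g = 83 − 3 = 80, so √g = 10 and g = 100.
Check: U(100, 3) = 83.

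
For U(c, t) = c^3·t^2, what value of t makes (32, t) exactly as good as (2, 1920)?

U(2, 1920) = 29491200.
Set U(32, t) = 29491200 and solve.
With c = 32: 32^3 = 32768, so t^2 = 29491200/32768 = 900; taking the square root, t = 30.
Check: U(32, 30) = 29491200.

t = 30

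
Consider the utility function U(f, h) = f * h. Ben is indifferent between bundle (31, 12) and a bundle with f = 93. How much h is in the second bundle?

h = 4

U(31, 12) = 372.
Set U(93, h) = 372 and solve.
With f = 93: h = 372/93 = 4.
Check: U(93, 4) = 372.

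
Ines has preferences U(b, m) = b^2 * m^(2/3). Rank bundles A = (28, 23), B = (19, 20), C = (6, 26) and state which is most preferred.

Bundle A

Evaluate utility at each bundle:
U(A) = 6340.662.
U(B) = 2659.871.
U(C) = 315.950.
Highest utility is A, so A ≻ B ≻ C.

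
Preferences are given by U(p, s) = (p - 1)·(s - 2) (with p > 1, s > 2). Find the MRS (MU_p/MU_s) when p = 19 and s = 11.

MU_p = (s−2), MU_s = (p−1).
MRS = (s−2)/(p−1).
At (19, 11): MRS = 0.5.
That is, one extra unit of p is worth 0.5 units of s at the margin.

MRS = 0.5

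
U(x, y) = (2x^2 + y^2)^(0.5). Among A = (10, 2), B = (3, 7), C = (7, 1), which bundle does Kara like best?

Evaluate utility at each bundle:
U(A) = 14.283.
U(B) = 8.185.
U(C) = 9.950.
Highest utility is A, so A ≻ C ≻ B.

Bundle A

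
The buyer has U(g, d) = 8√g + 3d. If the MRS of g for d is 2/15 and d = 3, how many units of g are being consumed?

g = 100

MU_g = 8/(2√g), MU_d = 3.
MRS = 8/(2√g) ÷ 3.
MRS depends only on g: (4/3)/√g = 2/15 ⇒ √g = (4/3)/(2/15) = 10 ⇒ g = 100.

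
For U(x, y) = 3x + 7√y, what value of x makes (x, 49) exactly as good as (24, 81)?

U(24, 81) = 135.
Set U(x, 49) = 135 and solve.
With y = 49: √49 = 7, so 3x = 135 − 7·7 = 86 and x = 86/3.
Check: U(86/3, 49) = 135.

x = 86/3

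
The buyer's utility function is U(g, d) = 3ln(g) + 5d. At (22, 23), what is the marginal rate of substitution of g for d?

MRS = 3/110

MU_g = 3/g, MU_d = 5.
MRS = 3/g ÷ 5.
At (22, 23): MRS = 3/110.
That is, one extra unit of g is worth 3/110 units of d at the margin.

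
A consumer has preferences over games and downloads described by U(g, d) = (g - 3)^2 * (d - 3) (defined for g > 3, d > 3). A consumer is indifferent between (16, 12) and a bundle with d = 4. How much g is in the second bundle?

g = 42

U(16, 12) = 1521.
Set U(g, 4) = 1521 and solve.
With d = 4: (4 − 3) = 1, so (g − 3)^2 = 1521/1 = 1521.
Taking the square root (with g > 3): g − 3 = 39, so g = 42.
Check: U(42, 4) = 1521.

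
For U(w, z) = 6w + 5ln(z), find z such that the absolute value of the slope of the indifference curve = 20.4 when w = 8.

MU_w = 6, MU_z = 5/z.
MRS = 6 ÷ (5/z).
MRS depends only on z: 1.2·z = 20.4 ⇒ z = 20.4/1.2 = 17.

z = 17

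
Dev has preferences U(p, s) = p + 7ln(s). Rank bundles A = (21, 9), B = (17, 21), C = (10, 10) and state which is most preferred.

Bundle B

Evaluate utility at each bundle:
U(A) = 36.381.
U(B) = 38.312.
U(C) = 26.118.
Highest utility is B, so B ≻ A ≻ C.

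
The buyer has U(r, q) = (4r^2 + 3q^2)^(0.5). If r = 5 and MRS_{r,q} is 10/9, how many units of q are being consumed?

For CES with ρ = 2, MRS = (4/3)·(q/r)^(-1).
Setting (4/3)·(q/5)^(-1) = 10/9 gives (q/5)^(-1) = 5/6, so q/5 = 1.2 and q = 6.

q = 6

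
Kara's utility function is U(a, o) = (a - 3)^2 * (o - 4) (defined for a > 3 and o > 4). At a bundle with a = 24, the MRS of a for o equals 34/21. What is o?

MU_a = 2·(a−3)·(o−4), MU_o = (a−3)^2.
MRS = (2/1)·(o−4)/(a−3).
Substitute a = 24: MRS = (o − 4)/10.5. Setting this equal to 34/21 gives o − 4 = (34/21)·10.5 = 17, so o = 21.

o = 21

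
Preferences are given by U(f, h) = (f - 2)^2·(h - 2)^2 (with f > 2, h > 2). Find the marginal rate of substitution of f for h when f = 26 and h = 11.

MRS = 0.375

MU_f = 2·(f−2)·(h−2)^2, MU_h = 2·(f−2)^2·(h−2).
MRS = (h−2)/(f−2).
At (26, 11): MRS = 0.375.
That is, one extra unit of f is worth 0.375 units of h at the margin.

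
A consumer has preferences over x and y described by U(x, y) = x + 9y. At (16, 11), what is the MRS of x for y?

MU_x = 1, MU_y = 9, so MRS = 1/9 at every bundle.
At (16, 11): MRS = 1/9.
The indifference curve has slope −1/9 at this bundle.

MRS = 1/9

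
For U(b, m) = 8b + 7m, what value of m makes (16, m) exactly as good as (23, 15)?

U(23, 15) = 289.
Set U(16, m) = 289 and solve.
8·16 + 7m = 289 ⇒ 7m = 161 ⇒ m = 23.
Check: U(16, 23) = 289.

m = 23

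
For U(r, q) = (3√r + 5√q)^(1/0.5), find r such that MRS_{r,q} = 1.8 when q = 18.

r = 2

For CES with ρ = 0.5, MRS = (3/5)·√(q/r).
Setting (3/5)·√(18/r) = 1.8 gives √(18/r) = 3, so 18/r = 9 and r = 2.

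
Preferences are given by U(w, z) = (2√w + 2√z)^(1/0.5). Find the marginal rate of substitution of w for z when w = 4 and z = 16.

MRS = 2

For CES with ρ = 0.5, MRS = √(z/w).
At (4, 16): MRS = 2.
The indifference curve has slope −2 at this bundle.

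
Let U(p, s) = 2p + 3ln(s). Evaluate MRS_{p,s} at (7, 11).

MRS = 22/3

MU_p = 2, MU_s = 3/s.
MRS = 2 ÷ (3/s).
At (7, 11): MRS = 22/3.
So at (7, 11) the consumer would give up 22/3 units of s for one more unit of p.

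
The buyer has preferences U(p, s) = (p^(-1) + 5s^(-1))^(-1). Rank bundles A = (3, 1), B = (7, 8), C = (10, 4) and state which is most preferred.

Bundle B

Evaluate utility at each bundle:
U(A) = 0.188.
U(B) = 1.302.
U(C) = 0.741.
Highest utility is B, so B ≻ C ≻ A.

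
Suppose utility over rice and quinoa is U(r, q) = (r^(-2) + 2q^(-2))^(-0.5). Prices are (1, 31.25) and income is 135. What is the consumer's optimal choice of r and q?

r* = 10, q* = 4

For CES with ρ = -2, MRS = (1/2)·(q/r)^3.
Tangency: set MRS = p_r/p_q = 1/31.25 = 4/125.
So (q/r)^3 = 8/125; taking the cube root, q/r = 0.4, i.e. q = 0.4·r.
Substitute into the budget 1·r + 31.25·q = 135: 13.5·r = 135, so r* = 10 and q* = 0.4·10 = 4.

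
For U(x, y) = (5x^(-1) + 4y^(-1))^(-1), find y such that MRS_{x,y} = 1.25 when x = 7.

y = 7

For CES with ρ = -1, MRS = (5/4)·(y/x)^2.
Setting (5/4)·(y/7)^2 = 1.25 gives (y/7)^2 = 1, so y/7 = 1 and y = 7.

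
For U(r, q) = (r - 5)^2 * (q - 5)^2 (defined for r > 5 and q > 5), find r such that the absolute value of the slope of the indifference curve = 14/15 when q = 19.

r = 20

MU_r = 2·(r−5)·(q−5)^2, MU_q = 2·(r−5)^2·(q−5).
MRS = (q−5)/(r−5).
Substitute q = 19: MRS = 14/(r − 5). Setting this equal to 14/15 gives r − 5 = 14/(14/15) = 15, so r = 20.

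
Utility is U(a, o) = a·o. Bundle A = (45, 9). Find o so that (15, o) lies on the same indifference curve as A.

o = 27

U(45, 9) = 405.
Set U(15, o) = 405 and solve.
With a = 15: o = 405/15 = 27.
Check: U(15, 27) = 405.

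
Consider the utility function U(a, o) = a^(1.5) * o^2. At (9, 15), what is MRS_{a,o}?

MU_a = 1.5·√a·o^2 and MU_o = 2·a^(1.5)·o.
MRS = MU_a/MU_o = (0.75)·o/a.
At (9, 15): MRS = 1.25.
The indifference curve has slope −1.25 at this bundle.

MRS = 1.25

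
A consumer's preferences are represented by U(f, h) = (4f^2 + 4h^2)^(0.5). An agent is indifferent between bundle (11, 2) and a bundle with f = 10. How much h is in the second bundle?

h = 5

U depends on (f, h) only through S = 4f^2 + 4h^2, so equal utility means equal S. At (11, 2): S = 500.
With f = 10: 4·10^2 = 400, so 4h^2 = 500 − 400 = 100, i.e. h^2 = 25.
Hence h = √25 = 5.
Check: U(10, 5) = 22.3607.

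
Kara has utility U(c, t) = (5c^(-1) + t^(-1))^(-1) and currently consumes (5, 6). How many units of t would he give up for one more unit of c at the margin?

For CES with ρ = -1, MRS = (5/1)·(t/c)^2.
At (5, 6): MRS = 7.2.
So at (5, 6) the consumer would give up 7.2 units of t for one more unit of c.

MRS = 7.2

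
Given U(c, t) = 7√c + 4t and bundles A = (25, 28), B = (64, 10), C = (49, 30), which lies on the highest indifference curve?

Evaluate utility at each bundle:
U(A) = 147.000.
U(B) = 96.000.
U(C) = 169.000.
Highest utility is C, so C ≻ A ≻ B.

Bundle C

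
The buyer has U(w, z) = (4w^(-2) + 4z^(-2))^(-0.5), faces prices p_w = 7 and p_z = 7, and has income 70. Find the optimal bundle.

w* = 5, z* = 5

For CES with ρ = -2, MRS = (z/w)^3.
Tangency: set MRS = p_w/p_z = 7/7 = 1.
So (z/w)^3 = 1; taking the cube root, z/w = 1, i.e. z = w.
Substitute into the budget 7·w + 7·z = 70: 14·w = 70, so w* = 5 and z* = 5.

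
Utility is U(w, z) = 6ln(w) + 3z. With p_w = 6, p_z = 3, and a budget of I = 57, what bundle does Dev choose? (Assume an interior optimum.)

MU_w = 6/w, MU_z = 3.
MRS = 6/w ÷ 3.
Tangency: set MRS = p_w/p_z = 6/3 = 2.
MRS depends only on w: 2/w = 2 ⇒ w* = 2/2 = 1.
From the budget, 3·z = 57 − 6·1 = 51, so z* = 17.

w* = 1, z* = 17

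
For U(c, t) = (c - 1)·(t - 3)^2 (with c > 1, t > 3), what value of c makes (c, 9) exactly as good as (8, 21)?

c = 64

U(8, 21) = 2268.
Set U(c, 9) = 2268 and solve.
With t = 9: (9 − 3)^2 = 36, so (c − 1) = 2268/36 = 63.
So c = 1 + 63 = 64.
Check: U(64, 9) = 2268.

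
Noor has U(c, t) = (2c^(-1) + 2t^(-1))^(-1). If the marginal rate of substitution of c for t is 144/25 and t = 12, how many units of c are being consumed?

For CES with ρ = -1, MRS = (t/c)^2.
Setting (12/c)^2 = 144/25 gives 12/c = 2.4 and c = 5.

c = 5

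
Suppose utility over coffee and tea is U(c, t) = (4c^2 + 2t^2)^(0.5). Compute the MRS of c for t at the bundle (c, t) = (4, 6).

MRS = 4/3

For CES with ρ = 2, MRS = (4/2)·(t/c)^(-1).
At (4, 6): MRS = 4/3.
The indifference curve has slope −4/3 at this bundle.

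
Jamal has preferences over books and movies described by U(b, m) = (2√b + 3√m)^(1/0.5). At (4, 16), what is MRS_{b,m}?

For CES with ρ = 0.5, MRS = (2/3)·√(m/b).
At (4, 16): MRS = 4/3.
That is, one extra unit of b is worth 4/3 units of m at the margin.

MRS = 4/3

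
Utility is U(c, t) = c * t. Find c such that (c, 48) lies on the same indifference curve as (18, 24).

U(18, 24) = 432.
Set U(c, 48) = 432 and solve.
With t = 48: c = 432/48 = 9.
Check: U(9, 48) = 432.

c = 9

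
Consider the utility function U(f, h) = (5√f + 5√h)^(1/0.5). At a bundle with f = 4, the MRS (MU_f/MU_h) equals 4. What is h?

h = 64

For CES with ρ = 0.5, MRS = √(h/f).
Setting √(h/4) = 4 gives h/4 = 16 and h = 64.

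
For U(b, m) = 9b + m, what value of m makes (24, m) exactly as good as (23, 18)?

m = 9

U(23, 18) = 225.
Set U(24, m) = 225 and solve.
9·24 + m = 225 ⇒ m = 9 ⇒ m = 9.
Check: U(24, 9) = 225.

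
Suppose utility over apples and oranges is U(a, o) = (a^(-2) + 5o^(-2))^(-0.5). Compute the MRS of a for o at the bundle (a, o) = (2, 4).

For CES with ρ = -2, MRS = (1/5)·(o/a)^3.
At (2, 4): MRS = 1.6.
So at (2, 4) the consumer would give up 1.6 units of o for one more unit of a.

MRS = 1.6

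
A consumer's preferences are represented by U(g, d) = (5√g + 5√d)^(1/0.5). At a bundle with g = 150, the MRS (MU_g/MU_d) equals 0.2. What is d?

For CES with ρ = 0.5, MRS = √(d/g).
Setting √(d/150) = 0.2 gives d/150 = 1/25 and d = 6.

d = 6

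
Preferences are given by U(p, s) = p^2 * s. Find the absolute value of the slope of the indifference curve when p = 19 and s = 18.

MU_p = 2·p·s and MU_s = p^2.
MRS = MU_p/MU_s = (2/1)·s/p.
At (19, 18): MRS = 36/19.
The indifference curve has slope −36/19 at this bundle.

MRS = 36/19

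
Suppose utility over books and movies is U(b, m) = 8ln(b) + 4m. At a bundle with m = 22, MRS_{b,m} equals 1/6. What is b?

b = 12

MU_b = 8/b, MU_m = 4.
MRS = 8/b ÷ 4.
MRS depends only on b: 2/b = 1/6 ⇒ b = 2/(1/6) = 12.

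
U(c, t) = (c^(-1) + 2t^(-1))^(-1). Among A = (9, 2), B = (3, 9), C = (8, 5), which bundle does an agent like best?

Evaluate utility at each bundle:
U(A) = 0.900.
U(B) = 1.800.
U(C) = 1.905.
Highest utility is C, so C ≻ B ≻ A.

Bundle C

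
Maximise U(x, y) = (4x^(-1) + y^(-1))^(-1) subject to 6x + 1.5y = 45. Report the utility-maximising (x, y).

x* = 6, y* = 6

For CES with ρ = -1, MRS = (4/1)·(y/x)^2.
Tangency: set MRS = p_x/p_y = 6/1.5 = 4.
So (y/x)^2 = 1; taking the square root, y/x = 1, i.e. y = x.
Substitute into the budget 6·x + 1.5·y = 45: 7.5·x = 45, so x* = 6 and y* = 6.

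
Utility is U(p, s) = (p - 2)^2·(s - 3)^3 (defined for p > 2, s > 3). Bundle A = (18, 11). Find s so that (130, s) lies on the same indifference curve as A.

s = 5

U(18, 11) = 131072.
Set U(130, s) = 131072 and solve.
With p = 130: (130 − 2)^2 = 16384, so (s − 3)^3 = 131072/16384 = 8.
Taking the cube root (with s > 3): s − 3 = 2, so s = 5.
Check: U(130, 5) = 131072.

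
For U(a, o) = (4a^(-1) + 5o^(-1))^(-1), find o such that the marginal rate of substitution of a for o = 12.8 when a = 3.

For CES with ρ = -1, MRS = (4/5)·(o/a)^2.
Setting (4/5)·(o/3)^2 = 12.8 gives (o/3)^2 = 16, so o/3 = 4 and o = 12.

o = 12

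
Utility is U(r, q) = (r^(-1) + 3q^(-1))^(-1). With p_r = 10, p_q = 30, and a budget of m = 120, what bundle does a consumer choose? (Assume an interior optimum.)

r* = 3, q* = 3

For CES with ρ = -1, MRS = (1/3)·(q/r)^2.
Tangency: set MRS = p_r/p_q = 10/30 = 1/3.
So (q/r)^2 = 1; taking the square root, q/r = 1, i.e. q = r.
Substitute into the budget 10·r + 30·q = 120: 40·r = 120, so r* = 3 and q* = 3.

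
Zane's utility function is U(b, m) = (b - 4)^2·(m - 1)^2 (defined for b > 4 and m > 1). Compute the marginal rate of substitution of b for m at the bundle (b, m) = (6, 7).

MRS = 3

MU_b = 2·(b−4)·(m−1)^2, MU_m = 2·(b−4)^2·(m−1).
MRS = (m−1)/(b−4).
At (6, 7): MRS = 3.
That is, one extra unit of b is worth 3 units of m at the margin.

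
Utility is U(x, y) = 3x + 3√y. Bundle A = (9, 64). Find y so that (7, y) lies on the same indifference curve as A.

y = 100

U(9, 64) = 51.
Set U(7, y) = 51 and solve.
With x = 7: 3√y = 51 − 3·7 = 30, so √y = 10 and y = 100.
Check: U(7, 100) = 51.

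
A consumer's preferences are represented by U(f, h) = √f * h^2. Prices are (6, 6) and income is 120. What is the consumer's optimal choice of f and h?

MU_f = 0.5·f^(-0.5)·h^2 and MU_h = 2·√f·h.
MRS = MU_f/MU_h = (0.25)·h/f.
Tangency: set MRS = p_f/p_h = 6/6 = 1.
So (0.25)·h/f = 1, i.e. h = 4·f.
Substitute into the budget 6·f + 6·h = 120: 30·f = 120, so f* = 4.
Then h* = 4·4 = 16.

f* = 4, h* = 16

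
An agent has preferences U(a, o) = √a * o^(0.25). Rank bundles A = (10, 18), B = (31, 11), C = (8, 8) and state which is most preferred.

Bundle B

Evaluate utility at each bundle:
U(A) = 6.514.
U(B) = 10.140.
U(C) = 4.757.
Highest utility is B, so B ≻ A ≻ C.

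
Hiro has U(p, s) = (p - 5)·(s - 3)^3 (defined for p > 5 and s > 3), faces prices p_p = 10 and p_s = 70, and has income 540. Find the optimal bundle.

p* = 12, s* = 6

MU_p = (s−3)^3, MU_s = 3·(p−5)·(s−3)^2.
MRS = (1/3)·(s−3)/(p−5).
Tangency: set MRS = p_p/p_s = 10/70 = 1/7.
So (1/3)·(s − 3)/(p − 5) = 1/7, i.e. (s − 3) = (3/7)·(p − 5).
Rewrite the budget in excess-of-subsistence terms: 10·(p − 5) + 70·(s − 3) = 540 − 10·5 − 70·3 = 280.
Substituting, 40·(p − 5) = 280, so p − 5 = 7 and p* = 12.
Then s − 3 = (3/7)·7 = 3, so s* = 6.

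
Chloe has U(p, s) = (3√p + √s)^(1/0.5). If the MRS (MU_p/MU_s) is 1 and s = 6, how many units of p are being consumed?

p = 54

For CES with ρ = 0.5, MRS = (3/1)·√(s/p).
Setting (3/1)·√(6/p) = 1 gives √(6/p) = 1/3, so 6/p = 1/9 and p = 54.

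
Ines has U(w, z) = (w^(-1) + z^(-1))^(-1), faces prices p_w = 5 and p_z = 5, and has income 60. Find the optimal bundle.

For CES with ρ = -1, MRS = (z/w)^2.
Tangency: set MRS = p_w/p_z = 5/5 = 1.
So (z/w)^2 = 1; taking the square root, z/w = 1, i.e. z = w.
Substitute into the budget 5·w + 5·z = 60: 10·w = 60, so w* = 6 and z* = 6.

w* = 6, z* = 6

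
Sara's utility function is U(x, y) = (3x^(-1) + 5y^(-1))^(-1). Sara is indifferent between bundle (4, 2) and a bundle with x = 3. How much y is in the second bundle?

U depends on (x, y) only through S = 3x^(-1) + 5y^(-1), so equal utility means equal S. At (4, 2): S = 3.25.
With x = 3: 3·3^(-1) = 1, so 5y^(-1) = 3.25 − 1 = 2.25, i.e. y^(-1) = 0.45.
Hence y = 1/0.45 = 20/9.
Check: U(3, 20/9) = 0.3077.

y = 20/9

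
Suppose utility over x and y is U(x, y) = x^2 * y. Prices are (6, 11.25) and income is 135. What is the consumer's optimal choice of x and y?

MU_x = 2·x·y and MU_y = x^2.
MRS = MU_x/MU_y = (2/1)·y/x.
Tangency: set MRS = p_x/p_y = 6/11.25 = 8/15.
So (2/1)·y/x = 8/15, i.e. y = (4/15)·x.
Substitute into the budget 6·x + 11.25·y = 135: 9·x = 135, so x* = 15.
Then y* = (4/15)·15 = 4.

x* = 15, y* = 4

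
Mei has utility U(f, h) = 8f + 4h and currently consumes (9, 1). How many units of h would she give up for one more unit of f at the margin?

MU_f = 8, MU_h = 4, so MRS = 8/4 = 2 at every bundle.
At (9, 1): MRS = 2.
The indifference curve has slope −2 at this bundle.

MRS = 2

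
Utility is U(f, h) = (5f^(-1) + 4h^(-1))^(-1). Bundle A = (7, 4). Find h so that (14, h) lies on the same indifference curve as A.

U depends on (f, h) only through S = 5f^(-1) + 4h^(-1), so equal utility means equal S. At (7, 4): S = 12/7.
With f = 14: 5·14^(-1) = 5/14, so 4h^(-1) = 12/7 − 5/14 = 19/14, i.e. h^(-1) = 19/56.
Hence h = 1/(19/56) = 56/19.
Check: U(14, 56/19) = 0.5833.

h = 56/19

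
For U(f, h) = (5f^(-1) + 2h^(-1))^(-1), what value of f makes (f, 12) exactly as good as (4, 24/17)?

f = 2

U depends on (f, h) only through S = 5f^(-1) + 2h^(-1), so equal utility means equal S. At (4, 24/17): S = 8/3.
With h = 12: 2·12^(-1) = 1/6, so 5f^(-1) = 8/3 − 1/6 = 2.5, i.e. f^(-1) = 0.5.
Hence f = 1/0.5 = 2.
Check: U(2, 12) = 0.375.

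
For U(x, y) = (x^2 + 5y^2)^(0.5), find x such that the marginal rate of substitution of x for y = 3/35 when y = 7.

x = 3

For CES with ρ = 2, MRS = (1/5)·(y/x)^(-1).
Setting (1/5)·(7/x)^(-1) = 3/35 gives (7/x)^(-1) = 3/7, so 7/x = 7/3 and x = 3.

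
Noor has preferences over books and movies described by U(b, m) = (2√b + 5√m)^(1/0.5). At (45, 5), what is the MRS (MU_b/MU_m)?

For CES with ρ = 0.5, MRS = (2/5)·√(m/b).
At (45, 5): MRS = 2/15.
So at (45, 5) the consumer would give up 2/15 units of m for one more unit of b.

MRS = 2/15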